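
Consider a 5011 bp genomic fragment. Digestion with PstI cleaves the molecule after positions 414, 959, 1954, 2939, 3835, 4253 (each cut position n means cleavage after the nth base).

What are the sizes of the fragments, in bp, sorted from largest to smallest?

Linear molecule, 6 cuts → 7 fragments:
  414 − 0 = 414 bp
  959 − 414 = 545 bp
  1954 − 959 = 995 bp
  2939 − 1954 = 985 bp
  3835 − 2939 = 896 bp
  4253 − 3835 = 418 bp
  5011 − 4253 = 758 bp
Sorted largest to smallest: 995, 985, 896, 758, 545, 418, 414 bp.

995, 985, 896, 758, 545, 418, 414 bp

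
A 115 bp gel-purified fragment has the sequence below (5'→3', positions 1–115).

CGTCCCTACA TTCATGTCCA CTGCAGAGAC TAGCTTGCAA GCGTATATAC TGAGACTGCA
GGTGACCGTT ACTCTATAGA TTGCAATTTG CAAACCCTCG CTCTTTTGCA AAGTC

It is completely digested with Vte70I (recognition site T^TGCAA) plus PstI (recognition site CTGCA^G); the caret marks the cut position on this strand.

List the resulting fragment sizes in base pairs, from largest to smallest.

Vte70I sites (TTGCAA) start at positions 35, 81, 88, 106.
Vte70I cuts after the first base of each site, so after positions 35, 81, 88, 106.
PstI sites (CTGCAG) start at positions 21, 56.
PstI cuts after base 5 of each site (before the last base), so after positions 25, 60.
Combined cut positions: 25, 35, 60, 81, 88, 106.
Linear molecule, 6 cuts → 7 fragments:
  1–25 → 25 bp
  26–35 → 10 bp
  36–60 → 25 bp
  61–81 → 21 bp
  82–88 → 7 bp
  89–106 → 18 bp
  107–115 → 9 bp
Sorted largest to smallest: 25, 25, 21, 18, 10, 9, 7 bp.

25, 25, 21, 18, 10, 9, 7 bp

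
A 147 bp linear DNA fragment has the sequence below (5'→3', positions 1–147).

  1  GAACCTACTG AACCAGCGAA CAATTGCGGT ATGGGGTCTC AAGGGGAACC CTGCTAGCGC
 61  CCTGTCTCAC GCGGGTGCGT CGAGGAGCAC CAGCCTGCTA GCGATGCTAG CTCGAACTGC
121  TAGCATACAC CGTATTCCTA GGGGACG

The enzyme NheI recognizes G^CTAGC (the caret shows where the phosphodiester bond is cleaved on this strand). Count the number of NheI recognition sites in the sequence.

GCTAGC occurs starting at positions 53, 97, 106, 119.
NheI cuts at 4 sites.

4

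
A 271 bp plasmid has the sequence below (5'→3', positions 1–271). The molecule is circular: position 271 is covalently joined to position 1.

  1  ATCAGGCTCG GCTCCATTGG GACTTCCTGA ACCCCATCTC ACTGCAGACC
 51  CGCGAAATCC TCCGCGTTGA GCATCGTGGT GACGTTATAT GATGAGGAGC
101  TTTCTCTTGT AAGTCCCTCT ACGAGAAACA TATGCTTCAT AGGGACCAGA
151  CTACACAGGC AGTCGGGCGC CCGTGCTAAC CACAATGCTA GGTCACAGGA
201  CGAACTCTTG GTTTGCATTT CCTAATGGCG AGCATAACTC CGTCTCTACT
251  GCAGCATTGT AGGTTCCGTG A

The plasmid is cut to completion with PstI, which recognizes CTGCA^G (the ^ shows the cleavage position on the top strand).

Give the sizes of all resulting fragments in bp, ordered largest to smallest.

PstI sites (CTGCAG) start at positions 42, 249.
PstI cuts after base 5 of each site (before the last base), so after positions 46, 253.
Circular molecule, 2 cuts → 2 fragments:
  47–253 → 207 bp
  254–271 then 1–46 → 18 + 46 = 64 bp
Sorted largest to smallest: 207, 64 bp.

207, 64 bp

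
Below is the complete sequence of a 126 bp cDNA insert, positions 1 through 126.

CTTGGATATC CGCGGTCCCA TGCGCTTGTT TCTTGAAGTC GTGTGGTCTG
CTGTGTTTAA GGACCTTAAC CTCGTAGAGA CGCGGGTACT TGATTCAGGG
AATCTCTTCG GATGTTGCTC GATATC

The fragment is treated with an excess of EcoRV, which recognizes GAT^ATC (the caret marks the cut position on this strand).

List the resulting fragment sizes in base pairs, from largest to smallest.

EcoRV sites (GATATC) start at positions 5, 121.
EcoRV cuts after base 3 of each site, so after positions 7, 123.
Linear molecule, 2 cuts → 3 fragments:
  1–7 → 7 bp
  8–123 → 116 bp
  124–126 → 3 bp
Sorted largest to smallest: 116, 7, 3 bp.

116, 7, 3 bp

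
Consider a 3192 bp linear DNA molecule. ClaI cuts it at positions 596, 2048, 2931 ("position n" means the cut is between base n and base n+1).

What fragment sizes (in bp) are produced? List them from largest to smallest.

Linear molecule, 3 cuts → 4 fragments:
  596 − 0 = 596 bp
  2048 − 596 = 1452 bp
  2931 − 2048 = 883 bp
  3192 − 2931 = 261 bp
Sorted largest to smallest: 1452, 883, 596, 261 bp.

1452, 883, 596, 261 bp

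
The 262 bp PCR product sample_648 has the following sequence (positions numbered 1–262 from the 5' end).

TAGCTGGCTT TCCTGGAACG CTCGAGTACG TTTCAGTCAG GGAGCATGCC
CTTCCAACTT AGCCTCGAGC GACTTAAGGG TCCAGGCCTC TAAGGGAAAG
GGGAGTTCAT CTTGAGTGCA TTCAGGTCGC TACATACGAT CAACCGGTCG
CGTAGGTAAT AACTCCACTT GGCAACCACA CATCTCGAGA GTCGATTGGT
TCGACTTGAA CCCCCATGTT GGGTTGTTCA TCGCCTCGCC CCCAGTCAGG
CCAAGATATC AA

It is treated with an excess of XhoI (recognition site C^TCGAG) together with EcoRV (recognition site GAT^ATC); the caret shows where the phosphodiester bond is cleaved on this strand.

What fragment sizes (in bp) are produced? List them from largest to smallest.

XhoI sites (CTCGAG) start at positions 21, 64, 184.
XhoI cuts after the first base of each site, so after positions 21, 64, 184.
The EcoRV site (GATATC) starts at position 255.
EcoRV cuts after base 3 of each site, so after position 257.
Combined cut positions: 21, 64, 184, 257.
Linear molecule, 4 cuts → 5 fragments:
  1–21 → 21 bp
  22–64 → 43 bp
  65–184 → 120 bp
  185–257 → 73 bp
  258–262 → 5 bp
Sorted largest to smallest: 120, 73, 43, 21, 5 bp.

120, 73, 43, 21, 5 bp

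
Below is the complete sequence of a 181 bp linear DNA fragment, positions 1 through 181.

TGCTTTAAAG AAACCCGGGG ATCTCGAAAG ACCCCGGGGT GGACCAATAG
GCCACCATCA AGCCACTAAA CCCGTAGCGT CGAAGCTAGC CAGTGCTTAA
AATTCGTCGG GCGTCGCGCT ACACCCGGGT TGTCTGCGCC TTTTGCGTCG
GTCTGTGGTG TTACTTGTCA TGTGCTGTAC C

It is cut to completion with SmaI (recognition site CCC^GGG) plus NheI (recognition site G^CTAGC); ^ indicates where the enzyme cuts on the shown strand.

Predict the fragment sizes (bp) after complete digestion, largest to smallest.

SmaI sites (CCCGGG) start at positions 14, 33, 124.
SmaI cuts after base 3 of each site, so after positions 16, 35, 126.
The NheI site (GCTAGC) starts at position 85.
NheI cuts after the first base of each site, so after position 85.
Combined cut positions: 16, 35, 85, 126.
Linear molecule, 4 cuts → 5 fragments:
  1–16 → 16 bp
  17–35 → 19 bp
  36–85 → 50 bp
  86–126 → 41 bp
  127–181 → 55 bp
Sorted largest to smallest: 55, 50, 41, 19, 16 bp.

55, 50, 41, 19, 16 bp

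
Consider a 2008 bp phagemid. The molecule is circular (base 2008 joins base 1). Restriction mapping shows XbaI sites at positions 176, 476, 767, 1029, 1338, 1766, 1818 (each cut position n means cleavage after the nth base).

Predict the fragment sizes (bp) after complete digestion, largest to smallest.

Circular molecule, 7 cuts → 7 fragments:
  476 − 176 = 300 bp
  767 − 476 = 291 bp
  1029 − 767 = 262 bp
  1338 − 1029 = 309 bp
  1766 − 1338 = 428 bp
  1818 − 1766 = 52 bp
  wrap: 2008 − 1818 + 176 = 366 bp
Sorted largest to smallest: 428, 366, 309, 300, 291, 262, 52 bp.

428, 366, 309, 300, 291, 262, 52 bp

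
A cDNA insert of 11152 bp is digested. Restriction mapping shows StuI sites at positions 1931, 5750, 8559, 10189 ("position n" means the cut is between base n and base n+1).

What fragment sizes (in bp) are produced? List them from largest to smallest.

3819, 2809, 1931, 1630, 963 bp

Linear molecule, 4 cuts → 5 fragments:
  1931 − 0 = 1931 bp
  5750 − 1931 = 3819 bp
  8559 − 5750 = 2809 bp
  10189 − 8559 = 1630 bp
  11152 − 10189 = 963 bp
Sorted largest to smallest: 3819, 2809, 1931, 1630, 963 bp.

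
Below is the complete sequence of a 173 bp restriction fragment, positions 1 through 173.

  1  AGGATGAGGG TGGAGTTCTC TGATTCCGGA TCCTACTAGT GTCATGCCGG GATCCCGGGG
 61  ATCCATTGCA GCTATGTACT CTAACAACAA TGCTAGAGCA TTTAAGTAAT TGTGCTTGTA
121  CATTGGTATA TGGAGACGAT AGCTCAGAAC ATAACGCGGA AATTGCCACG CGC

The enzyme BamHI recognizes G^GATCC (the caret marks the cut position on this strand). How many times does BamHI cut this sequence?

GGATCC occurs starting at positions 28, 50, 59.
BamHI cuts at 3 sites.

3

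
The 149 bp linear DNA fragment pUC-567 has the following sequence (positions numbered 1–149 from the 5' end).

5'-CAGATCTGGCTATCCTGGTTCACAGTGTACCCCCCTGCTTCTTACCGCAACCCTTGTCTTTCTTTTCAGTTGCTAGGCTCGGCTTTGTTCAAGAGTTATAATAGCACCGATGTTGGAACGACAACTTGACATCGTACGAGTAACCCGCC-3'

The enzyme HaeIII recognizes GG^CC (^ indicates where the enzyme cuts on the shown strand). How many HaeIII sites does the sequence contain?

No occurrence of GGCC is present in the sequence.
HaeIII does not cut: 0 sites.

0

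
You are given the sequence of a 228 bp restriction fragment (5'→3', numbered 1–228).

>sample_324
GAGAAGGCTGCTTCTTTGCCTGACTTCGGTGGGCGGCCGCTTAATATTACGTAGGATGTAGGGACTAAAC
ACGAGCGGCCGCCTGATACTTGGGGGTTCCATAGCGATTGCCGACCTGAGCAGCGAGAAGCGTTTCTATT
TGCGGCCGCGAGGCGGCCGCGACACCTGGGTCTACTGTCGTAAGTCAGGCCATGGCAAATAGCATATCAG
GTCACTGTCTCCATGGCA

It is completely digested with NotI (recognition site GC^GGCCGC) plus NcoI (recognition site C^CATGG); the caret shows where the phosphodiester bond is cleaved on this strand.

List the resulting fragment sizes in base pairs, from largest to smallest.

NotI sites (GCGGCCGC) start at positions 33, 75, 142, 153.
NotI cuts after base 2 of each site, so after positions 34, 76, 143, 154.
NcoI sites (CCATGG) start at positions 190, 221.
NcoI cuts after the first base of each site, so after positions 190, 221.
Combined cut positions: 34, 76, 143, 154, 190, 221.
Linear molecule, 6 cuts → 7 fragments:
  1–34 → 34 bp
  35–76 → 42 bp
  77–143 → 67 bp
  144–154 → 11 bp
  155–190 → 36 bp
  191–221 → 31 bp
  222–228 → 7 bp
Sorted largest to smallest: 67, 42, 36, 34, 31, 11, 7 bp.

67, 42, 36, 34, 31, 11, 7 bp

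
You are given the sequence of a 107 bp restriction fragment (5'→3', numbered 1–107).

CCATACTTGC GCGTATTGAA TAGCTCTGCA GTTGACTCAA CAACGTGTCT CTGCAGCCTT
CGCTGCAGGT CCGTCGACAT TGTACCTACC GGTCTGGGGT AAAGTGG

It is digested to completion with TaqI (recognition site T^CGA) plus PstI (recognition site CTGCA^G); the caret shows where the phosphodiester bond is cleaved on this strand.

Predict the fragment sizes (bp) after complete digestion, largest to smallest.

The TaqI site (TCGA) starts at position 74.
TaqI cuts after the first base of each site, so after position 74.
PstI sites (CTGCAG) start at positions 26, 51, 63.
PstI cuts after base 5 of each site (before the last base), so after positions 30, 55, 67.
Combined cut positions: 30, 55, 67, 74.
Linear molecule, 4 cuts → 5 fragments:
  1–30 → 30 bp
  31–55 → 25 bp
  56–67 → 12 bp
  68–74 → 7 bp
  75–107 → 33 bp
Sorted largest to smallest: 33, 30, 25, 12, 7 bp.

33, 30, 25, 12, 7 bp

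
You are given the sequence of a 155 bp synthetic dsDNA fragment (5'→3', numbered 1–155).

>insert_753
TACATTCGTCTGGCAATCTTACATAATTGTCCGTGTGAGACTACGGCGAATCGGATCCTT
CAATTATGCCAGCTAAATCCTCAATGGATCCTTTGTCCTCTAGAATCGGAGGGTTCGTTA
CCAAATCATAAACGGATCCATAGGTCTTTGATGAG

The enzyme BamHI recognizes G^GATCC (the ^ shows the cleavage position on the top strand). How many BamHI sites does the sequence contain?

GGATCC occurs starting at positions 53, 86, 134.
BamHI cuts at 3 sites.

3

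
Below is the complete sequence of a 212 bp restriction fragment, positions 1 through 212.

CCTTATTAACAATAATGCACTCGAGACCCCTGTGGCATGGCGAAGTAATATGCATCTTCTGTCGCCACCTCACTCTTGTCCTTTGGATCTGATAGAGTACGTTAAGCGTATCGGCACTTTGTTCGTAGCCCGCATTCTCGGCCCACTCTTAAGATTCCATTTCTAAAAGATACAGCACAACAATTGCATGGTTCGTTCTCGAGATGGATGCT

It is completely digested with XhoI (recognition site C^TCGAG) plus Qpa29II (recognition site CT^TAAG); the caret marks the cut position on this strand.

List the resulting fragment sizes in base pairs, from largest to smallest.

129, 49, 20, 14 bp

XhoI sites (CTCGAG) start at positions 20, 198.
XhoI cuts after the first base of each site, so after positions 20, 198.
The Qpa29II site (CTTAAG) starts at position 148.
Qpa29II cuts after base 2 of each site, so after position 149.
Combined cut positions: 20, 149, 198.
Linear molecule, 3 cuts → 4 fragments:
  1–20 → 20 bp
  21–149 → 129 bp
  150–198 → 49 bp
  199–212 → 14 bp
Sorted largest to smallest: 129, 49, 20, 14 bp.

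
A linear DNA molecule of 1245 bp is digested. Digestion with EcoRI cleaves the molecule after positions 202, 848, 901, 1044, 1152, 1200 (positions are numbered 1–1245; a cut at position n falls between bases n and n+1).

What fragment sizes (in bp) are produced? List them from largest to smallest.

Linear molecule, 6 cuts → 7 fragments:
  202 − 0 = 202 bp
  848 − 202 = 646 bp
  901 − 848 = 53 bp
  1044 − 901 = 143 bp
  1152 − 1044 = 108 bp
  1200 − 1152 = 48 bp
  1245 − 1200 = 45 bp
Sorted largest to smallest: 646, 202, 143, 108, 53, 48, 45 bp.

646, 202, 143, 108, 53, 48, 45 bp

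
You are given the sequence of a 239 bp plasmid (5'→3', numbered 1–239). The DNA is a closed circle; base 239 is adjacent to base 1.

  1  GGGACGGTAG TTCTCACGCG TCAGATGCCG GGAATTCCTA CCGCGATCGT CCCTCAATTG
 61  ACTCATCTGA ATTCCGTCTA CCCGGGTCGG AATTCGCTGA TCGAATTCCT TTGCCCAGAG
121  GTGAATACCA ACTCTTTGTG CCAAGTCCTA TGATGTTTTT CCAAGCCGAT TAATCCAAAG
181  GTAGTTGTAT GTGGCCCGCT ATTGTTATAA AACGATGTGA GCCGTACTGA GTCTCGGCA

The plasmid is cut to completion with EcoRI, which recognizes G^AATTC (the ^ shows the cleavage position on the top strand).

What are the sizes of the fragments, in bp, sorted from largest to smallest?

EcoRI sites (GAATTC) start at positions 32, 69, 90, 103.
EcoRI cuts after the first base of each site, so after positions 32, 69, 90, 103.
Circular molecule, 4 cuts → 4 fragments:
  33–69 → 37 bp
  70–90 → 21 bp
  91–103 → 13 bp
  104–239 then 1–32 → 136 + 32 = 168 bp
Sorted largest to smallest: 168, 37, 21, 13 bp.

168, 37, 21, 13 bp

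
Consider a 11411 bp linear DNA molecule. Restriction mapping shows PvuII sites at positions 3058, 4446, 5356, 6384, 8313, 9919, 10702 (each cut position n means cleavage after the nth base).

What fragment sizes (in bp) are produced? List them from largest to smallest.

3058, 1929, 1606, 1388, 1028, 910, 783, 709 bp

Linear molecule, 7 cuts → 8 fragments:
  3058 − 0 = 3058 bp
  4446 − 3058 = 1388 bp
  5356 − 4446 = 910 bp
  6384 − 5356 = 1028 bp
  8313 − 6384 = 1929 bp
  9919 − 8313 = 1606 bp
  10702 − 9919 = 783 bp
  11411 − 10702 = 709 bp
Sorted largest to smallest: 3058, 1929, 1606, 1388, 1028, 910, 783, 709 bp.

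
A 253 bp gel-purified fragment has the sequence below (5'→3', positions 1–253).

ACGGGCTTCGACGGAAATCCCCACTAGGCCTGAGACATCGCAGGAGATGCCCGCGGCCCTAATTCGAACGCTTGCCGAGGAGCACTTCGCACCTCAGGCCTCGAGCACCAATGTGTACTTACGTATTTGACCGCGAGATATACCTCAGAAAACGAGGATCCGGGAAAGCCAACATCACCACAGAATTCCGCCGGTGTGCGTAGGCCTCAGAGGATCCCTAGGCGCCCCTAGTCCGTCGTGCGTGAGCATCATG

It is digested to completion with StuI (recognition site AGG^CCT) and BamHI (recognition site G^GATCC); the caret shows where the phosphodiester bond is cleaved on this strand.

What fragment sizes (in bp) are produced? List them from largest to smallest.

70, 58, 48, 41, 28, 8 bp

StuI sites (AGGCCT) start at positions 26, 96, 202.
StuI cuts after base 3 of each site, so after positions 28, 98, 204.
BamHI sites (GGATCC) start at positions 156, 212.
BamHI cuts after the first base of each site, so after positions 156, 212.
Combined cut positions: 28, 98, 156, 204, 212.
Linear molecule, 5 cuts → 6 fragments:
  1–28 → 28 bp
  29–98 → 70 bp
  99–156 → 58 bp
  157–204 → 48 bp
  205–212 → 8 bp
  213–253 → 41 bp
Sorted largest to smallest: 70, 58, 48, 41, 28, 8 bp.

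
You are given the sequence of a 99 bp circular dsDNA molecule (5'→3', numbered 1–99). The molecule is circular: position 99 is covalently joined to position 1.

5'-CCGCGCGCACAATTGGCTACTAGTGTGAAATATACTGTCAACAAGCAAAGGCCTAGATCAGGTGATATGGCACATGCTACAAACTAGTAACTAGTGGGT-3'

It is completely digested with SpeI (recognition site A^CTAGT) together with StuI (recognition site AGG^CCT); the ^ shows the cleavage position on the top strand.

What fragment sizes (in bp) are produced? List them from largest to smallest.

32, 32, 28, 7 bp

SpeI sites (ACTAGT) start at positions 19, 83, 90.
SpeI cuts after the first base of each site, so after positions 19, 83, 90.
The StuI site (AGGCCT) starts at position 49.
StuI cuts after base 3 of each site, so after position 51.
Combined cut positions: 19, 51, 83, 90.
Circular molecule, 4 cuts → 4 fragments:
  20–51 → 32 bp
  52–83 → 32 bp
  84–90 → 7 bp
  91–99 then 1–19 → 9 + 19 = 28 bp
Sorted largest to smallest: 32, 32, 28, 7 bp.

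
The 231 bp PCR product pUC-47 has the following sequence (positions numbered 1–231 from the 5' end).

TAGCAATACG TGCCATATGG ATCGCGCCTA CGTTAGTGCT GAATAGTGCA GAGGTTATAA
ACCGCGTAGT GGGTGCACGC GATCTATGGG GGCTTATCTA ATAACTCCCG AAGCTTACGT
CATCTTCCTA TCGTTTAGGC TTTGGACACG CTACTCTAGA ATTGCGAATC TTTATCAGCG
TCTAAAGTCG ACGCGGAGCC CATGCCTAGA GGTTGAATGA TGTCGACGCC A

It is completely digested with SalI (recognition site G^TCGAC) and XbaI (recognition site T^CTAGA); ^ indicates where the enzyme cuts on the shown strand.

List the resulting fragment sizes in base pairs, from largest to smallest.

SalI sites (GTCGAC) start at positions 187, 222.
SalI cuts after the first base of each site, so after positions 187, 222.
The XbaI site (TCTAGA) starts at position 155.
XbaI cuts after the first base of each site, so after position 155.
Combined cut positions: 155, 187, 222.
Linear molecule, 3 cuts → 4 fragments:
  1–155 → 155 bp
  156–187 → 32 bp
  188–222 → 35 bp
  223–231 → 9 bp
Sorted largest to smallest: 155, 35, 32, 9 bp.

155, 35, 32, 9 bp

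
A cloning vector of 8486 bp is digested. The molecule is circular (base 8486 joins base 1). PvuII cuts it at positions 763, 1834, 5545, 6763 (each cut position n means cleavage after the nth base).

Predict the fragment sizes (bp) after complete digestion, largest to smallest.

Circular molecule, 4 cuts → 4 fragments:
  1834 − 763 = 1071 bp
  5545 − 1834 = 3711 bp
  6763 − 5545 = 1218 bp
  wrap: 8486 − 6763 + 763 = 2486 bp
Sorted largest to smallest: 3711, 2486, 1218, 1071 bp.

3711, 2486, 1218, 1071 bp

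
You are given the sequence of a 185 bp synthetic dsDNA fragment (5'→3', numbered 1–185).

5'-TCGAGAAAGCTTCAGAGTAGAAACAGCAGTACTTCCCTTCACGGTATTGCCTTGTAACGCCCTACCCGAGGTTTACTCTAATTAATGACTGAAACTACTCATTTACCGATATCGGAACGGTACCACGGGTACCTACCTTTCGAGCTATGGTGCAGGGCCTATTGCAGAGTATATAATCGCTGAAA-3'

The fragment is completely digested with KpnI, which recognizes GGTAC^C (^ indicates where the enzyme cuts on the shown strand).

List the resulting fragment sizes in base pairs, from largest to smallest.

KpnI sites (GGTACC) start at positions 119, 128.
KpnI cuts after base 5 of each site (before the last base), so after positions 123, 132.
Linear molecule, 2 cuts → 3 fragments:
  1–123 → 123 bp
  124–132 → 9 bp
  133–185 → 53 bp
Sorted largest to smallest: 123, 53, 9 bp.

123, 53, 9 bp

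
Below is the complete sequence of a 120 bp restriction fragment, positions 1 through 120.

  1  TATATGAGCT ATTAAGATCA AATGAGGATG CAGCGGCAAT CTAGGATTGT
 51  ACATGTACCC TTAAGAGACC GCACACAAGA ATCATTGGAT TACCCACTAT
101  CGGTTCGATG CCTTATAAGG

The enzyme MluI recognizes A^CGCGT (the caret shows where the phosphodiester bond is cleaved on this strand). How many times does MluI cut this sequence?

No occurrence of ACGCGT is present in the sequence.
MluI does not cut: 0 sites.

0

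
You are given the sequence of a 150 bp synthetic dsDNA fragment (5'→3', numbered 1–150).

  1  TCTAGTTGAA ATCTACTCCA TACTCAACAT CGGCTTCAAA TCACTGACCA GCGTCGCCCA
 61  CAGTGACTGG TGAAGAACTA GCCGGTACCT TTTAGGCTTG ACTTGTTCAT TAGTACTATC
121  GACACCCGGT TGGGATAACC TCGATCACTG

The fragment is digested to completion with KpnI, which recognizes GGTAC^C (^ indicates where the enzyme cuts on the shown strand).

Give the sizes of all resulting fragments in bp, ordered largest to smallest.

The KpnI site (GGTACC) starts at position 84.
KpnI cuts after base 5 of each site (before the last base), so after position 88.
Linear molecule, 1 cut → 2 fragments:
  1–88 → 88 bp
  89–150 → 62 bp
Sorted largest to smallest: 88, 62 bp.

88, 62 bp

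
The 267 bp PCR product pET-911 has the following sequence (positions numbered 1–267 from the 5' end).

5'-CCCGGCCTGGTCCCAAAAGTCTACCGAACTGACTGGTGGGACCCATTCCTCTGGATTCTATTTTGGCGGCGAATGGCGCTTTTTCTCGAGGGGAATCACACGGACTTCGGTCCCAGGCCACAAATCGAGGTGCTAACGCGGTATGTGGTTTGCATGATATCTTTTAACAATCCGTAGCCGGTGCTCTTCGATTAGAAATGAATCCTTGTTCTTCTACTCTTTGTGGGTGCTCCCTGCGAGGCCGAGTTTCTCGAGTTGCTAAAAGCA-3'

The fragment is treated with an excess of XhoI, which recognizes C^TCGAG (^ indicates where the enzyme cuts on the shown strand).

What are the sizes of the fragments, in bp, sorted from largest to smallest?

165, 85, 17 bp

XhoI sites (CTCGAG) start at positions 85, 250.
XhoI cuts after the first base of each site, so after positions 85, 250.
Linear molecule, 2 cuts → 3 fragments:
  1–85 → 85 bp
  86–250 → 165 bp
  251–267 → 17 bp
Sorted largest to smallest: 165, 85, 17 bp.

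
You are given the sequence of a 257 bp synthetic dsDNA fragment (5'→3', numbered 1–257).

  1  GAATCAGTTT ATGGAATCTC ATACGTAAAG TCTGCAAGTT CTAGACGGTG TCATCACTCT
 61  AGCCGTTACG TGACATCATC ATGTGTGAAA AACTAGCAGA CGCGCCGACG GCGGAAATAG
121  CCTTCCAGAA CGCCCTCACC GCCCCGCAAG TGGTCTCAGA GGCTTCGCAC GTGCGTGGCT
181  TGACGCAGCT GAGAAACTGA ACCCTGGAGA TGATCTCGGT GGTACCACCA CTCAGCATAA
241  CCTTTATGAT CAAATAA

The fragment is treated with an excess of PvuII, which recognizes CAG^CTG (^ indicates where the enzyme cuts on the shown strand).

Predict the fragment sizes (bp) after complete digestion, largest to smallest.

The PvuII site (CAGCTG) starts at position 186.
PvuII cuts after base 3 of each site, so after position 188.
Linear molecule, 1 cut → 2 fragments:
  1–188 → 188 bp
  189–257 → 69 bp
Sorted largest to smallest: 188, 69 bp.

188, 69 bp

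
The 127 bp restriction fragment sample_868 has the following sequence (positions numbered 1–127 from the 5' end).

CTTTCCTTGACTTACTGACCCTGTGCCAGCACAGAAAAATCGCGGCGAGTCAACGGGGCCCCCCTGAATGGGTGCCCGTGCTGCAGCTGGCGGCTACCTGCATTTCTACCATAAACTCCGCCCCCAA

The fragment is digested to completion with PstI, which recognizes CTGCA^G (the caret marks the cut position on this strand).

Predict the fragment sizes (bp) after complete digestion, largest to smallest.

The PstI site (CTGCAG) starts at position 81.
PstI cuts after base 5 of each site (before the last base), so after position 85.
Linear molecule, 1 cut → 2 fragments:
  1–85 → 85 bp
  86–127 → 42 bp
Sorted largest to smallest: 85, 42 bp.

85, 42 bp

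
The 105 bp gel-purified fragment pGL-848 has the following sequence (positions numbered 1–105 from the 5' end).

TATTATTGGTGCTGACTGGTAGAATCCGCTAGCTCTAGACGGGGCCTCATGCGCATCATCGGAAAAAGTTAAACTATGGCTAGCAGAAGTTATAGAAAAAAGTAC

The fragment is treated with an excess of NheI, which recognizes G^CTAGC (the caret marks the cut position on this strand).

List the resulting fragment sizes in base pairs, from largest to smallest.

51, 28, 26 bp

NheI sites (GCTAGC) start at positions 28, 79.
NheI cuts after the first base of each site, so after positions 28, 79.
Linear molecule, 2 cuts → 3 fragments:
  1–28 → 28 bp
  29–79 → 51 bp
  80–105 → 26 bp
Sorted largest to smallest: 51, 28, 26 bp.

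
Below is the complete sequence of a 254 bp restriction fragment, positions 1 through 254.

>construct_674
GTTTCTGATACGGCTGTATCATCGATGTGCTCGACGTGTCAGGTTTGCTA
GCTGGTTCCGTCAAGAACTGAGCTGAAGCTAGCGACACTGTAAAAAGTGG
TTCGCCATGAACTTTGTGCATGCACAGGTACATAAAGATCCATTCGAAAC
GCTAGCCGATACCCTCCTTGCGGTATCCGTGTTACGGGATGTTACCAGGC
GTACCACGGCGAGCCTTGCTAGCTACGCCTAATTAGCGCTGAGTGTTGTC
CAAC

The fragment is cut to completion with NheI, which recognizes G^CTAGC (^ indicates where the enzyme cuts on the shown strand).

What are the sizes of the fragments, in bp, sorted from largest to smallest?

73, 67, 47, 36, 31 bp

NheI sites (GCTAGC) start at positions 47, 78, 151, 218.
NheI cuts after the first base of each site, so after positions 47, 78, 151, 218.
Linear molecule, 4 cuts → 5 fragments:
  1–47 → 47 bp
  48–78 → 31 bp
  79–151 → 73 bp
  152–218 → 67 bp
  219–254 → 36 bp
Sorted largest to smallest: 73, 67, 47, 36, 31 bp.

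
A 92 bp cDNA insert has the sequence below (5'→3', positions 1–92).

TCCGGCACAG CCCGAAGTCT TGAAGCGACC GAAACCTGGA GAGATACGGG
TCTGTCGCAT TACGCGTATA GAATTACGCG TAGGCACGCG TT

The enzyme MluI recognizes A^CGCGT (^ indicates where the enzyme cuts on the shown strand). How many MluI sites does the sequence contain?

3

ACGCGT occurs starting at positions 62, 76, 86.
MluI cuts at 3 sites.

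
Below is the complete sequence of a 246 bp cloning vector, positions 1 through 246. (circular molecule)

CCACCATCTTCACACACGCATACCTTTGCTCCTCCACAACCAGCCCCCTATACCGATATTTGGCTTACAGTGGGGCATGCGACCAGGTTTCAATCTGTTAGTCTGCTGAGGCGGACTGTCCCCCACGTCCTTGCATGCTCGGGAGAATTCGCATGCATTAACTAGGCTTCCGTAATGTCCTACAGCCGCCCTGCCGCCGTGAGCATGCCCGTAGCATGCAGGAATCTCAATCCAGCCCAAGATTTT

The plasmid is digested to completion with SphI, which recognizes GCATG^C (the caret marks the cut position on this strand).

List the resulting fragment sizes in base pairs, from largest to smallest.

107, 58, 52, 18, 11 bp

SphI sites (GCATGC) start at positions 75, 133, 151, 203, 214.
SphI cuts after base 5 of each site (before the last base), so after positions 79, 137, 155, 207, 218.
Circular molecule, 5 cuts → 5 fragments:
  80–137 → 58 bp
  138–155 → 18 bp
  156–207 → 52 bp
  208–218 → 11 bp
  219–246 then 1–79 → 28 + 79 = 107 bp
Sorted largest to smallest: 107, 58, 52, 18, 11 bp.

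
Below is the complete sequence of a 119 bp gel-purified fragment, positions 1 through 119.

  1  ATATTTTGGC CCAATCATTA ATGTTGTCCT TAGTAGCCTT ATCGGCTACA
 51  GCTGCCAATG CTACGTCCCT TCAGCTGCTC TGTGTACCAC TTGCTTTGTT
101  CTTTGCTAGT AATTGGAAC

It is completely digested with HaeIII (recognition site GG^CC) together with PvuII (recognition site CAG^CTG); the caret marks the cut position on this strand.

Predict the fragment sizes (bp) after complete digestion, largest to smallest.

The HaeIII site (GGCC) starts at position 8.
HaeIII cuts after base 2 of each site, so after position 9.
PvuII sites (CAGCTG) start at positions 49, 72.
PvuII cuts after base 3 of each site, so after positions 51, 74.
Combined cut positions: 9, 51, 74.
Linear molecule, 3 cuts → 4 fragments:
  1–9 → 9 bp
  10–51 → 42 bp
  52–74 → 23 bp
  75–119 → 45 bp
Sorted largest to smallest: 45, 42, 23, 9 bp.

45, 42, 23, 9 bp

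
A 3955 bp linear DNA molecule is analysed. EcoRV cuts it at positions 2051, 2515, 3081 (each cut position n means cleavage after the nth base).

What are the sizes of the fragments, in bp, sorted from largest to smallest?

Linear molecule, 3 cuts → 4 fragments:
  2051 − 0 = 2051 bp
  2515 − 2051 = 464 bp
  3081 − 2515 = 566 bp
  3955 − 3081 = 874 bp
Sorted largest to smallest: 2051, 874, 566, 464 bp.

2051, 874, 566, 464 bp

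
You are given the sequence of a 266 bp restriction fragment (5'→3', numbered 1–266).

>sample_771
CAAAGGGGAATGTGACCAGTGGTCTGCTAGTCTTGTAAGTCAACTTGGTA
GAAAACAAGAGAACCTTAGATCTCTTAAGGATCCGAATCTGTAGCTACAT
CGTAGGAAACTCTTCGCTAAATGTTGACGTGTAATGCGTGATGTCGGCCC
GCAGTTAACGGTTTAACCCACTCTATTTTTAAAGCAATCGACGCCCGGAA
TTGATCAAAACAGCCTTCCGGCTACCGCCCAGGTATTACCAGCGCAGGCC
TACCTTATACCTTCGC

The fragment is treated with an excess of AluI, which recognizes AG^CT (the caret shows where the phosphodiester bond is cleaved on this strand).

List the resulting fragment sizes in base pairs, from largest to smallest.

172, 94 bp

The AluI site (AGCT) starts at position 93.
AluI cuts after base 2 of each site, so after position 94.
Linear molecule, 1 cut → 2 fragments:
  1–94 → 94 bp
  95–266 → 172 bp
Sorted largest to smallest: 172, 94 bp.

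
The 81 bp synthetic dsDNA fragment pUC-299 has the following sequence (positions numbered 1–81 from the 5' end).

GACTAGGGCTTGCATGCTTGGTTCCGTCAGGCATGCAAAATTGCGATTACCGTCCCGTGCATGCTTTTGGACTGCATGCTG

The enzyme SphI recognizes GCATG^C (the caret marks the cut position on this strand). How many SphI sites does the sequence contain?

4

GCATGC occurs starting at positions 12, 31, 59, 74.
SphI cuts at 4 sites.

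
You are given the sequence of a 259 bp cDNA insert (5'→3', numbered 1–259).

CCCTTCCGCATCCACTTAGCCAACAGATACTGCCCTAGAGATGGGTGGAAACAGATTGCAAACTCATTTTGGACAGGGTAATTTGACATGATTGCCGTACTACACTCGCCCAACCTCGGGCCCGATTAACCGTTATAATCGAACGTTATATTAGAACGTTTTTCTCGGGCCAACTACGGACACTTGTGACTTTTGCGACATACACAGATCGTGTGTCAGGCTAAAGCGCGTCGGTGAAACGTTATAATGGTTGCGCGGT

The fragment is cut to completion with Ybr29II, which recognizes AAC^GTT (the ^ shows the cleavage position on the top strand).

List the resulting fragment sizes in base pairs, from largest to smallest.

Ybr29II sites (AACGTT) start at positions 142, 155, 238.
Ybr29II cuts after base 3 of each site, so after positions 144, 157, 240.
Linear molecule, 3 cuts → 4 fragments:
  1–144 → 144 bp
  145–157 → 13 bp
  158–240 → 83 bp
  241–259 → 19 bp
Sorted largest to smallest: 144, 83, 19, 13 bp.

144, 83, 19, 13 bp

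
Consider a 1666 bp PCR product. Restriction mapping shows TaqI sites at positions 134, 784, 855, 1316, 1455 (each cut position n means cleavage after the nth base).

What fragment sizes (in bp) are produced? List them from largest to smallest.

650, 461, 211, 139, 134, 71 bp

Linear molecule, 5 cuts → 6 fragments:
  134 − 0 = 134 bp
  784 − 134 = 650 bp
  855 − 784 = 71 bp
  1316 − 855 = 461 bp
  1455 − 1316 = 139 bp
  1666 − 1455 = 211 bp
Sorted largest to smallest: 650, 461, 211, 139, 134, 71 bp.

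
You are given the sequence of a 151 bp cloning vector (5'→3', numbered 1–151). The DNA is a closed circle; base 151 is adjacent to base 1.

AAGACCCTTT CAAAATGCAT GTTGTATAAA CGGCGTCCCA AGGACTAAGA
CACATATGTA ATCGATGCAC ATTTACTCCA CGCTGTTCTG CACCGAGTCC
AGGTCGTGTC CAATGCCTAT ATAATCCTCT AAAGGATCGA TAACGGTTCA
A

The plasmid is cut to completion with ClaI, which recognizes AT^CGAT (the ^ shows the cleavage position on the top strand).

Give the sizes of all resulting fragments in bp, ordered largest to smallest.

76, 75 bp

ClaI sites (ATCGAT) start at positions 61, 136.
ClaI cuts after base 2 of each site, so after positions 62, 137.
Circular molecule, 2 cuts → 2 fragments:
  63–137 → 75 bp
  138–151 then 1–62 → 14 + 62 = 76 bp
Sorted largest to smallest: 76, 75 bp.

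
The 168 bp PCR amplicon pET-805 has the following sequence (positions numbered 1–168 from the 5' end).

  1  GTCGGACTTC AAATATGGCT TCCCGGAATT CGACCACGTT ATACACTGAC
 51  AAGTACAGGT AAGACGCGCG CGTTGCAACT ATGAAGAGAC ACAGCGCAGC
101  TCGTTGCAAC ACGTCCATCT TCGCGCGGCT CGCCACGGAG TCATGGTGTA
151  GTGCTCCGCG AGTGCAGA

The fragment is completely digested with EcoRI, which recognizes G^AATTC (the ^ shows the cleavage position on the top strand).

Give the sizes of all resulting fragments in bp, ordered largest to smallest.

The EcoRI site (GAATTC) starts at position 26.
EcoRI cuts after the first base of each site, so after position 26.
Linear molecule, 1 cut → 2 fragments:
  1–26 → 26 bp
  27–168 → 142 bp
Sorted largest to smallest: 142, 26 bp.

142, 26 bp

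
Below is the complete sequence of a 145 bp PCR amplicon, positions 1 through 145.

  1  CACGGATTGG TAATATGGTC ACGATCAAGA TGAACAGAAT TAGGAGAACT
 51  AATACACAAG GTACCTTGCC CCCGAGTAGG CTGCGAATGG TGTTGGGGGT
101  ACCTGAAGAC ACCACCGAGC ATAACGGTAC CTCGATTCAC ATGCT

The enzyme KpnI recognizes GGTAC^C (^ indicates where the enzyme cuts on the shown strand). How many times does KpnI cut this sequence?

3

GGTACC occurs starting at positions 60, 98, 126.
KpnI cuts at 3 sites.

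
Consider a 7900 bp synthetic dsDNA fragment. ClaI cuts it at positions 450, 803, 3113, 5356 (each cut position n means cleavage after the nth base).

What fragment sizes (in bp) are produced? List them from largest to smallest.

Linear molecule, 4 cuts → 5 fragments:
  450 − 0 = 450 bp
  803 − 450 = 353 bp
  3113 − 803 = 2310 bp
  5356 − 3113 = 2243 bp
  7900 − 5356 = 2544 bp
Sorted largest to smallest: 2544, 2310, 2243, 450, 353 bp.

2544, 2310, 2243, 450, 353 bp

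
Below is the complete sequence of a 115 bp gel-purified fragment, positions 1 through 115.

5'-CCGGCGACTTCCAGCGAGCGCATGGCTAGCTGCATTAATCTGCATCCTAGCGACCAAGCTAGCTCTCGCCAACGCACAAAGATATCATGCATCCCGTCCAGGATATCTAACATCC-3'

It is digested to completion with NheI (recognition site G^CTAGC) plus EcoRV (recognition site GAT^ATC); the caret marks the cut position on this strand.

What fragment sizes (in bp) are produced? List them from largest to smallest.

NheI sites (GCTAGC) start at positions 25, 58.
NheI cuts after the first base of each site, so after positions 25, 58.
EcoRV sites (GATATC) start at positions 81, 102.
EcoRV cuts after base 3 of each site, so after positions 83, 104.
Combined cut positions: 25, 58, 83, 104.
Linear molecule, 4 cuts → 5 fragments:
  1–25 → 25 bp
  26–58 → 33 bp
  59–83 → 25 bp
  84–104 → 21 bp
  105–115 → 11 bp
Sorted largest to smallest: 33, 25, 25, 21, 11 bp.

33, 25, 25, 21, 11 bp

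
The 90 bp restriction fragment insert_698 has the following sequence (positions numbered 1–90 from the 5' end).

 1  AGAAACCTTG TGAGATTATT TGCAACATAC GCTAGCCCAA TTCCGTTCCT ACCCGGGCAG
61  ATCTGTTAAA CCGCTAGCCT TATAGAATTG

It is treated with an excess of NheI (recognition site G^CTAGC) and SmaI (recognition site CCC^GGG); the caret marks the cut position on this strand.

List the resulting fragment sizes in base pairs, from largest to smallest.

NheI sites (GCTAGC) start at positions 31, 73.
NheI cuts after the first base of each site, so after positions 31, 73.
The SmaI site (CCCGGG) starts at position 52.
SmaI cuts after base 3 of each site, so after position 54.
Combined cut positions: 31, 54, 73.
Linear molecule, 3 cuts → 4 fragments:
  1–31 → 31 bp
  32–54 → 23 bp
  55–73 → 19 bp
  74–90 → 17 bp
Sorted largest to smallest: 31, 23, 19, 17 bp.

31, 23, 19, 17 bp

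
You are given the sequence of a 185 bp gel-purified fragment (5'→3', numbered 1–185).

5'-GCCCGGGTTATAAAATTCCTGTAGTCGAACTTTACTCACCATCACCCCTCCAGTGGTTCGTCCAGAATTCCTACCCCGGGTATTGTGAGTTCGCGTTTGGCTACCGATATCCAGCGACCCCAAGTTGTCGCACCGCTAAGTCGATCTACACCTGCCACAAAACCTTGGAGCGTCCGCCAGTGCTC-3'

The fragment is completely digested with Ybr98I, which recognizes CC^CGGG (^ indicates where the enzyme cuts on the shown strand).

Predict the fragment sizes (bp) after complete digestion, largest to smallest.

109, 73, 3 bp

Ybr98I sites (CCCGGG) start at positions 2, 75.
Ybr98I cuts after base 2 of each site, so after positions 3, 76.
Linear molecule, 2 cuts → 3 fragments:
  1–3 → 3 bp
  4–76 → 73 bp
  77–185 → 109 bp
Sorted largest to smallest: 109, 73, 3 bp.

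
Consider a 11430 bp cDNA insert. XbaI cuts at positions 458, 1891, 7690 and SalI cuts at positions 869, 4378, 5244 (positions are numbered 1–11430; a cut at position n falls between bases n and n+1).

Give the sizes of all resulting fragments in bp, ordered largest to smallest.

3740, 2487, 2446, 1022, 866, 458, 411 bp

Combined cut positions (sorted): 458, 869, 1891, 4378, 5244, 7690.
Linear molecule, 6 cuts → 7 fragments:
  458 − 0 = 458 bp
  869 − 458 = 411 bp
  1891 − 869 = 1022 bp
  4378 − 1891 = 2487 bp
  5244 − 4378 = 866 bp
  7690 − 5244 = 2446 bp
  11430 − 7690 = 3740 bp
Sorted largest to smallest: 3740, 2487, 2446, 1022, 866, 458, 411 bp.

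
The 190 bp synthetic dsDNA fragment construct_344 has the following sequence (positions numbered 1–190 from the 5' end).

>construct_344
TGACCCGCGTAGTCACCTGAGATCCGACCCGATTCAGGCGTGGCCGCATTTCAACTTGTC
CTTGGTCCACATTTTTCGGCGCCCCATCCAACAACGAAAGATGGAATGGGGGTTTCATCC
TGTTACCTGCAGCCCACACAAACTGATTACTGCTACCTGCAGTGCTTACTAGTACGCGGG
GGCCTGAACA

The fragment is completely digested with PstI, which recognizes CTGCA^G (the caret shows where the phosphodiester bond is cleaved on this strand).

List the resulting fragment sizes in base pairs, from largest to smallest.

131, 30, 29 bp

PstI sites (CTGCAG) start at positions 127, 157.
PstI cuts after base 5 of each site (before the last base), so after positions 131, 161.
Linear molecule, 2 cuts → 3 fragments:
  1–131 → 131 bp
  132–161 → 30 bp
  162–190 → 29 bp
Sorted largest to smallest: 131, 30, 29 bp.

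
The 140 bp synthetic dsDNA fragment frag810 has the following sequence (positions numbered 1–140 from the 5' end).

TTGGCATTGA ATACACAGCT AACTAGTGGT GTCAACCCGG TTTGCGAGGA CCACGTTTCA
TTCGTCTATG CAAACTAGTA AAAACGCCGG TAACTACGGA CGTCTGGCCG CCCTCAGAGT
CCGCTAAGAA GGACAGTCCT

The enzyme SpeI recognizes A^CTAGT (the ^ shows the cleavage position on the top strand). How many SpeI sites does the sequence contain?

2

ACTAGT occurs starting at positions 22, 74.
SpeI cuts at 2 sites.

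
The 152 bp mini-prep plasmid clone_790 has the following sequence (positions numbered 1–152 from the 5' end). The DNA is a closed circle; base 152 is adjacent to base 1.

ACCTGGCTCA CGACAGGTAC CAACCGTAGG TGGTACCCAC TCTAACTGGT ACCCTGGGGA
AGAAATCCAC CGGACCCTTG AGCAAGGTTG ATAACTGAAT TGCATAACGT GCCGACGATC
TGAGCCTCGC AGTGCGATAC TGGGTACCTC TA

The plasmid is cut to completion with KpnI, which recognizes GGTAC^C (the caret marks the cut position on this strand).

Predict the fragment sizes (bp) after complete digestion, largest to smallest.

KpnI sites (GGTACC) start at positions 16, 32, 48, 143.
KpnI cuts after base 5 of each site (before the last base), so after positions 20, 36, 52, 147.
Circular molecule, 4 cuts → 4 fragments:
  21–36 → 16 bp
  37–52 → 16 bp
  53–147 → 95 bp
  148–152 then 1–20 → 5 + 20 = 25 bp
Sorted largest to smallest: 95, 25, 16, 16 bp.

95, 25, 16, 16 bp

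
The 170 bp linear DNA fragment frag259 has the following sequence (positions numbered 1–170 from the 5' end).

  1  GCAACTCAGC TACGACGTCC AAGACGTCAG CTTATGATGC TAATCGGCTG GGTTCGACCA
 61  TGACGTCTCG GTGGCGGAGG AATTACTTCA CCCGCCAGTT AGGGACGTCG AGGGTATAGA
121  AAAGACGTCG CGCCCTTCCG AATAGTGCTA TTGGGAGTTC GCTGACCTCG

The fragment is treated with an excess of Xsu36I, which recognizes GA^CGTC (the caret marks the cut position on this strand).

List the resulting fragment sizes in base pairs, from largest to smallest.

45, 42, 39, 20, 15, 9 bp

Xsu36I sites (GACGTC) start at positions 14, 23, 62, 104, 124.
Xsu36I cuts after base 2 of each site, so after positions 15, 24, 63, 105, 125.
Linear molecule, 5 cuts → 6 fragments:
  1–15 → 15 bp
  16–24 → 9 bp
  25–63 → 39 bp
  64–105 → 42 bp
  106–125 → 20 bp
  126–170 → 45 bp
Sorted largest to smallest: 45, 42, 39, 20, 15, 9 bp.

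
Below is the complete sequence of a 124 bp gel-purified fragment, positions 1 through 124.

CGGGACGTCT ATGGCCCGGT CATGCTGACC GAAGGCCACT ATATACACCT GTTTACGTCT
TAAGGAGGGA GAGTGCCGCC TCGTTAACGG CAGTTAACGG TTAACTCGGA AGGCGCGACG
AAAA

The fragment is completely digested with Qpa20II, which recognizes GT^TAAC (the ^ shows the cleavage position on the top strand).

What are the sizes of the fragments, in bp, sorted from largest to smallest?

84, 23, 10, 7 bp

Qpa20II sites (GTTAAC) start at positions 83, 93, 100.
Qpa20II cuts after base 2 of each site, so after positions 84, 94, 101.
Linear molecule, 3 cuts → 4 fragments:
  1–84 → 84 bp
  85–94 → 10 bp
  95–101 → 7 bp
  102–124 → 23 bp
Sorted largest to smallest: 84, 23, 10, 7 bp.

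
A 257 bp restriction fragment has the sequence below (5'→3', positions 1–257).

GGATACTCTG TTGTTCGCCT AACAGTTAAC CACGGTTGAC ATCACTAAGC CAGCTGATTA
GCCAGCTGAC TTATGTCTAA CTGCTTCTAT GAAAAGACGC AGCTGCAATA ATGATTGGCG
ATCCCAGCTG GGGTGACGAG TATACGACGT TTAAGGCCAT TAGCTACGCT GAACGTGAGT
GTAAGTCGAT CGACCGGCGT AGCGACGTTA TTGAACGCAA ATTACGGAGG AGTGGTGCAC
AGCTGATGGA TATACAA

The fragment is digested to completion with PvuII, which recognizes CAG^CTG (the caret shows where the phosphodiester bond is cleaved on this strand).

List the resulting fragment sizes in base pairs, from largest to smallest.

PvuII sites (CAGCTG) start at positions 51, 63, 100, 125, 240.
PvuII cuts after base 3 of each site, so after positions 53, 65, 102, 127, 242.
Linear molecule, 5 cuts → 6 fragments:
  1–53 → 53 bp
  54–65 → 12 bp
  66–102 → 37 bp
  103–127 → 25 bp
  128–242 → 115 bp
  243–257 → 15 bp
Sorted largest to smallest: 115, 53, 37, 25, 15, 12 bp.

115, 53, 37, 25, 15, 12 bp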